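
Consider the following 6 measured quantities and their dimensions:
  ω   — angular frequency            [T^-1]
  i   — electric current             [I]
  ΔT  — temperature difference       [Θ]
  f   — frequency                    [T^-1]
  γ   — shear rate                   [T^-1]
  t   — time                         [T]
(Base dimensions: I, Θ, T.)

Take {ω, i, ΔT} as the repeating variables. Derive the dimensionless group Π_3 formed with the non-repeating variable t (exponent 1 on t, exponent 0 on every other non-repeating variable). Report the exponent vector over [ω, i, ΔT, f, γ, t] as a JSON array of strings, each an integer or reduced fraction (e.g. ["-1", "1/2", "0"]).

Write exponents as rows I,Θ,T / cols ω,i,ΔT,f,γ,t:
  I: [ 0  1  0  0  0  0]
  Θ: [ 0  0  1  0  0  0]
  T: [-1  0  0 -1 -1  1]
RREF → pivots at {ω,i,ΔT} ⇒ r = 3
Pivot set = {ω,i,ΔT}, free = {f,γ,t}
RREF:
  r0: [   1    0    0    1    1   -1]
  r1: [   0    1    0    0    0    0]
  r2: [   0    0    1    0    0    0]
Fix exponent of t at 1, f at 0, γ at 0; solve each RREF row for its pivot's exponent:
  r0: exp(ω) + (-1)·1 = 0 ⇒ exp(ω) = 1
  r1: exp(i) + (0)·1 = 0 ⇒ exp(i) = 0
  r2: exp(ΔT) + (0)·1 = 0 ⇒ exp(ΔT) = 0
Π_3 = ω · t

["1", "0", "0", "0", "0", "1"]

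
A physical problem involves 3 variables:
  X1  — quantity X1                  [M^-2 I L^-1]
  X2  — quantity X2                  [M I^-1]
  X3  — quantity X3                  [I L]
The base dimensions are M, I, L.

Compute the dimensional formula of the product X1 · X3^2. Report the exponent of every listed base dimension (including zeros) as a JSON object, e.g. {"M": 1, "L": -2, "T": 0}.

Exponent matrix [M,I,L] × [X1,X2,X3]:
  M: [-2  1  0]
  I: [ 1 -1  1]
  L: [-1  0  1]
  [M]: (1)·-2+(2)·0 = -2
  [I]: (1)·1+(2)·1 = 3
  [L]: (1)·-1+(2)·1 = 1
⇒ M^-2 I^3 L

{"M": -2, "I": 3, "L": 1}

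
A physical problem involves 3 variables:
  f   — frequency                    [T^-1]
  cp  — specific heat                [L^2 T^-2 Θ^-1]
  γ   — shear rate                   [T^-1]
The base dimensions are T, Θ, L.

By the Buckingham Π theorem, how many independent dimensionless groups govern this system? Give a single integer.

Write exponents as rows T,Θ,L / cols f,cp,γ:
  T: [-1 -2 -1]
  Θ: [ 0 -1  0]
  L: [ 0  2  0]
RREF → pivots at {f,cp} ⇒ r = 2
3 vars − rank 2 = 1 Π group

1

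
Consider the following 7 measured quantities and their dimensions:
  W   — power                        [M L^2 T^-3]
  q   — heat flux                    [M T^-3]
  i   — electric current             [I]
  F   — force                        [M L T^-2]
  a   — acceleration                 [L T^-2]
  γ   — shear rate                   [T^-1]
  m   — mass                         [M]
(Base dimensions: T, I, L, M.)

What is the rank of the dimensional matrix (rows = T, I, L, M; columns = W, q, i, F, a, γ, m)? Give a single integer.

Dimensional matrix (T×I×L×M by W×q×i×F×a×γ×m):
  T: [-3 -3  0 -2 -2 -1  0]
  I: [ 0  0  1  0  0  0  0]
  L: [ 2  0  0  1  1  0  0]
  M: [ 1  1  0  1  0  0  1]
Row reduction gives pivot columns W,q,i,F; rank = 4

4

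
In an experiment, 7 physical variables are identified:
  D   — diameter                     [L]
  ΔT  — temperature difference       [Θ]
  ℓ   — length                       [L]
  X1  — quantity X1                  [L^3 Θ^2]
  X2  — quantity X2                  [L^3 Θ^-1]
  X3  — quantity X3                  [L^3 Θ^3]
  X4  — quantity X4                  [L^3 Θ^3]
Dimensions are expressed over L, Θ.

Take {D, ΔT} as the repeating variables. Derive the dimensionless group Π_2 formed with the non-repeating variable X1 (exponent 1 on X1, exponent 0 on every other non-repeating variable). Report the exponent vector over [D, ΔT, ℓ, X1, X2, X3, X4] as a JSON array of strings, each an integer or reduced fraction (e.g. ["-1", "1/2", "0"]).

["-3", "-2", "0", "1", "0", "0", "0"]

Exponent matrix [L,Θ] × [D,ΔT,ℓ,X1,X2,X3,X4]:
  L: [ 1  0  1  3  3  3  3]
  Θ: [ 0  1  0  2 -1  3  3]
Echelon form has 2 nonzero rows (pivots: D,ΔT)
Pivot set = {D,ΔT}, free = {ℓ,X1,X2,X3,X4}
RREF:
  r0: [   1    0    1    3    3    3    3]
  r1: [   0    1    0    2   -1    3    3]
Fix exponent of X1 at 1, ℓ at 0, X2 at 0, X3 at 0, X4 at 0; solve each RREF row for its pivot's exponent:
  r0: exp(D) + (3)·1 = 0 ⇒ exp(D) = -3
  r1: exp(ΔT) + (2)·1 = 0 ⇒ exp(ΔT) = -2
Π_2 = D^-3 · ΔT^-2 · X1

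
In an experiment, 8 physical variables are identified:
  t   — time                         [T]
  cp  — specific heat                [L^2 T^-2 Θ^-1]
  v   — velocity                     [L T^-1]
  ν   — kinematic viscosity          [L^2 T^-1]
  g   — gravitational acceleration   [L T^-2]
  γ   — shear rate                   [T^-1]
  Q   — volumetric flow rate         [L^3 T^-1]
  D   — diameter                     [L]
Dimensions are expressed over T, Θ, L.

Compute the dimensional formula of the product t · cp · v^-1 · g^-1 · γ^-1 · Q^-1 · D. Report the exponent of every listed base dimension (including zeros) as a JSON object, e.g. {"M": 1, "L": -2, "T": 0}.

{"T": 4, "Θ": -1, "L": -2}

Exponent matrix [T,Θ,L] × [t,cp,v,ν,g,γ,Q,D]:
  T: [ 1 -2 -1 -1 -2 -1 -1  0]
  Θ: [ 0 -1  0  0  0  0  0  0]
  L: [ 0  2  1  2  1  0  3  1]
  [T]: (1)·1+(1)·-2+(-1)·-1+(-1)·-2+(-1)·-1+(-1)·-1+(1)·0 = 4
  [Θ]: (1)·0+(1)·-1+(-1)·0+(-1)·0+(-1)·0+(-1)·0+(1)·0 = -1
  [L]: (1)·0+(1)·2+(-1)·1+(-1)·1+(-1)·0+(-1)·3+(1)·1 = -2
⇒ T^4 Θ^-1 L^-2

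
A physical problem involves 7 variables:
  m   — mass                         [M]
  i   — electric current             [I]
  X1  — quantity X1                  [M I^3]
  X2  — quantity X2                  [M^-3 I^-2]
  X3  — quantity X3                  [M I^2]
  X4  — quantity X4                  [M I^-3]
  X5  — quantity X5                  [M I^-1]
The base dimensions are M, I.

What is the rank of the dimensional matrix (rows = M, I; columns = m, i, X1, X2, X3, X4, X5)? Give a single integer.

2

Write exponents as rows M,I / cols m,i,X1,X2,X3,X4,X5:
  M: [ 1  0  1 -3  1  1  1]
  I: [ 0  1  3 -2  2 -3 -1]
RREF → pivots at {m,i} ⇒ r = 2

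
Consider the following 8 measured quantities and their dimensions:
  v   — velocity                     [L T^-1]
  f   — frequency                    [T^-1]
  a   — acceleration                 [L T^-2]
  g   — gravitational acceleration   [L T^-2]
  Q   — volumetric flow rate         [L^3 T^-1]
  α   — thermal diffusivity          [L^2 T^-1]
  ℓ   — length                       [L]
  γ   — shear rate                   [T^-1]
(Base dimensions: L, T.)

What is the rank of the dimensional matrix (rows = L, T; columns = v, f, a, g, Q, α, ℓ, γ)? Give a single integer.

Exponent matrix [L,T] × [v,f,a,g,Q,α,ℓ,γ]:
  L: [ 1  0  1  1  3  2  1  0]
  T: [-1 -1 -2 -2 -1 -1  0 -1]
Echelon form has 2 nonzero rows (pivots: v,f)

2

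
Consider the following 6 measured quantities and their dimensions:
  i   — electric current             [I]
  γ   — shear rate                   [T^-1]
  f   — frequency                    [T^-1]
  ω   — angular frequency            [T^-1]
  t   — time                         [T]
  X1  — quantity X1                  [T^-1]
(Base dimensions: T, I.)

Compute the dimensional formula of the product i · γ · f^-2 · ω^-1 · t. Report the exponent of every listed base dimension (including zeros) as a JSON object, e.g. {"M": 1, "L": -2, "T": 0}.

{"T": 3, "I": 1}

Write exponents as rows T,I / cols i,γ,f,ω,t,X1:
  T: [ 0 -1 -1 -1  1 -1]
  I: [ 1  0  0  0  0  0]
  [T]: (1)·0+(1)·-1+(-2)·-1+(-1)·-1+(1)·1 = 3
  [I]: (1)·1+(1)·0+(-2)·0+(-1)·0+(1)·0 = 1
⇒ T^3 I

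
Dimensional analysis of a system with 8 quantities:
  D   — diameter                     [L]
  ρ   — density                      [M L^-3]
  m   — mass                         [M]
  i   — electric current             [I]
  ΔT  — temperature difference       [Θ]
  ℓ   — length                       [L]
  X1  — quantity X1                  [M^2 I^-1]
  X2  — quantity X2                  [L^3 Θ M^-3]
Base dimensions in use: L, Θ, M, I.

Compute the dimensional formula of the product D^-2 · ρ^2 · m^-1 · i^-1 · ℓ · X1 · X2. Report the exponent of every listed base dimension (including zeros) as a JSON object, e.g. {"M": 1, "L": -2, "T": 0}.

{"L": -4, "Θ": 1, "M": 0, "I": -2}

Exponent matrix [L,Θ,M,I] × [D,ρ,m,i,ΔT,ℓ,X1,X2]:
  L: [ 1 -3  0  0  0  1  0  3]
  Θ: [ 0  0  0  0  1  0  0  1]
  M: [ 0  1  1  0  0  0  2 -3]
  I: [ 0  0  0  1  0  0 -1  0]
  [L]: (-2)·1+(2)·-3+(-1)·0+(-1)·0+(1)·1+(1)·0+(1)·3 = -4
  [Θ]: (-2)·0+(2)·0+(-1)·0+(-1)·0+(1)·0+(1)·0+(1)·1 = 1
  [M]: (-2)·0+(2)·1+(-1)·1+(-1)·0+(1)·0+(1)·2+(1)·-3 = 0
  [I]: (-2)·0+(2)·0+(-1)·0+(-1)·1+(1)·0+(1)·-1+(1)·0 = -2
⇒ L^-4 Θ I^-2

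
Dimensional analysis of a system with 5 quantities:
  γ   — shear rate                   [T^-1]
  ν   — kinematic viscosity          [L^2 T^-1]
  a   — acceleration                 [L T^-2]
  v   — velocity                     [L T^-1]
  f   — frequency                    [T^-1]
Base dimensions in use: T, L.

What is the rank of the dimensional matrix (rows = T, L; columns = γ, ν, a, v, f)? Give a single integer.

Write exponents as rows T,L / cols γ,ν,a,v,f:
  T: [-1 -1 -2 -1 -1]
  L: [ 0  2  1  1  0]
Row reduction gives pivot columns γ,ν; rank = 2

2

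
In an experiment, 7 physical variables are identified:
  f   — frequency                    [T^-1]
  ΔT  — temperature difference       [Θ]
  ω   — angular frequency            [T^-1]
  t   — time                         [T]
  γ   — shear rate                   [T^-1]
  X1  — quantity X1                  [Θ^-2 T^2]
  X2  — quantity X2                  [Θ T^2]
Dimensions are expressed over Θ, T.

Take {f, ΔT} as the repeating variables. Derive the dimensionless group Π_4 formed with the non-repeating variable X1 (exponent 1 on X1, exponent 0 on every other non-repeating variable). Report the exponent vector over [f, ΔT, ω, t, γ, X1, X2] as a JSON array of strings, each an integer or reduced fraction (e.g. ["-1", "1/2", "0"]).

["2", "2", "0", "0", "0", "1", "0"]

Exponent matrix [Θ,T] × [f,ΔT,ω,t,γ,X1,X2]:
  Θ: [ 0  1  0  0  0 -2  1]
  T: [-1  0 -1  1 -1  2  2]
RREF → pivots at {f,ΔT} ⇒ r = 2
Repeat: f,ΔT; free: ω,t,γ,X1,X2
RREF:
  r0: [   1    0    1   -1    1   -2   -2]
  r1: [   0    1    0    0    0   -2    1]
Fix exponent of X1 at 1, ω at 0, t at 0, γ at 0, X2 at 0; solve each RREF row for its pivot's exponent:
  r0: exp(f) + (-2)·1 = 0 ⇒ exp(f) = 2
  r1: exp(ΔT) + (-2)·1 = 0 ⇒ exp(ΔT) = 2
Π_4 = f^2 · ΔT^2 · X1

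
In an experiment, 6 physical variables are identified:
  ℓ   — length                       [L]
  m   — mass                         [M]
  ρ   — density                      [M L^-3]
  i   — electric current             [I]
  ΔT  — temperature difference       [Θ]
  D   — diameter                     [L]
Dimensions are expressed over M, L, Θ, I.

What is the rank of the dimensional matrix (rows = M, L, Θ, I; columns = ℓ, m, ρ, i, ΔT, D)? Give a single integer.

Dimensional matrix (M×L×Θ×I by ℓ×m×ρ×i×ΔT×D):
  M: [ 0  1  1  0  0  0]
  L: [ 1  0 -3  0  0  1]
  Θ: [ 0  0  0  0  1  0]
  I: [ 0  0  0  1  0  0]
Echelon form has 4 nonzero rows (pivots: ℓ,m,i,ΔT)

4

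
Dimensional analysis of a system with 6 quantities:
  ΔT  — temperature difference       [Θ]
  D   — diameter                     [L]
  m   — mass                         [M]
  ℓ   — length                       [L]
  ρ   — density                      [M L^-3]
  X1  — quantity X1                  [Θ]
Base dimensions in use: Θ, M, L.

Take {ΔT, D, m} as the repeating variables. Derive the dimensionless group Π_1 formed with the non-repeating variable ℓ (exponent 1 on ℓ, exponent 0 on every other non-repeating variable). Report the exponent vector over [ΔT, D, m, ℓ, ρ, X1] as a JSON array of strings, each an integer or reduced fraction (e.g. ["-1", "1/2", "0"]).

Exponent matrix [Θ,M,L] × [ΔT,D,m,ℓ,ρ,X1]:
  Θ: [ 1  0  0  0  0  1]
  M: [ 0  0  1  0  1  0]
  L: [ 0  1  0  1 -3  0]
RREF → pivots at {ΔT,D,m} ⇒ r = 3
Repeat: ΔT,D,m; free: ℓ,ρ,X1
RREF:
  r0: [   1    0    0    0    0    1]
  r1: [   0    1    0    1   -3    0]
  r2: [   0    0    1    0    1    0]
Fix exponent of ℓ at 1, ρ at 0, X1 at 0; solve each RREF row for its pivot's exponent:
  r0: exp(ΔT) + (0)·1 = 0 ⇒ exp(ΔT) = 0
  r1: exp(D) + (1)·1 = 0 ⇒ exp(D) = -1
  r2: exp(m) + (0)·1 = 0 ⇒ exp(m) = 0
Π_1 = D^-1 · ℓ

["0", "-1", "0", "1", "0", "0"]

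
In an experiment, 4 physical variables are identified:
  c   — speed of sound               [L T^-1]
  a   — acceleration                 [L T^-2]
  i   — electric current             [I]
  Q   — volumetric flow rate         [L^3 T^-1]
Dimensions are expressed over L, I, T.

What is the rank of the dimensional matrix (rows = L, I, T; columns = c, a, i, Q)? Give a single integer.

3

Dimensional matrix (L×I×T by c×a×i×Q):
  L: [ 1  1  0  3]
  I: [ 0  0  1  0]
  T: [-1 -2  0 -1]
RREF → pivots at {c,a,i} ⇒ r = 3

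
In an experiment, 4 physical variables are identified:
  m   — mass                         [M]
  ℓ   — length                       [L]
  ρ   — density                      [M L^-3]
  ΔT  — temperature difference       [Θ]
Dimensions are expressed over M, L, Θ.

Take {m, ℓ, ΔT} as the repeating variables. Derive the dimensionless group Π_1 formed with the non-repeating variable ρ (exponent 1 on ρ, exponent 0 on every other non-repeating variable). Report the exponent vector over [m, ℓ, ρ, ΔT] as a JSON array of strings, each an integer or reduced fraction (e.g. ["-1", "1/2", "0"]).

Write exponents as rows M,L,Θ / cols m,ℓ,ρ,ΔT:
  M: [ 1  0  1  0]
  L: [ 0  1 -3  0]
  Θ: [ 0  0  0  1]
RREF → pivots at {m,ℓ,ΔT} ⇒ r = 3
Pivot set = {m,ℓ,ΔT}, free = {ρ}
RREF:
  r0: [   1    0    1    0]
  r1: [   0    1   -3    0]
  r2: [   0    0    0    1]
Fix exponent of ρ at 1; solve each RREF row for its pivot's exponent:
  r0: exp(m) + (1)·1 = 0 ⇒ exp(m) = -1
  r1: exp(ℓ) + (-3)·1 = 0 ⇒ exp(ℓ) = 3
  r2: exp(ΔT) + (0)·1 = 0 ⇒ exp(ΔT) = 0
Π_1 = m^-1 · ℓ^3 · ρ

["-1", "3", "1", "0"]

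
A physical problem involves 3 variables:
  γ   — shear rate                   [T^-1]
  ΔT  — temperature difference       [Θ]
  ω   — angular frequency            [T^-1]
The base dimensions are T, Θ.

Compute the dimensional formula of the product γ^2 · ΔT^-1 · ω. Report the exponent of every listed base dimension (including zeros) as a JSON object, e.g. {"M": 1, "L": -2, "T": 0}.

Write exponents as rows T,Θ / cols γ,ΔT,ω:
  T: [-1  0 -1]
  Θ: [ 0  1  0]
  [T]: (2)·-1+(-1)·0+(1)·-1 = -3
  [Θ]: (2)·0+(-1)·1+(1)·0 = -1
⇒ T^-3 Θ^-1

{"T": -3, "Θ": -1}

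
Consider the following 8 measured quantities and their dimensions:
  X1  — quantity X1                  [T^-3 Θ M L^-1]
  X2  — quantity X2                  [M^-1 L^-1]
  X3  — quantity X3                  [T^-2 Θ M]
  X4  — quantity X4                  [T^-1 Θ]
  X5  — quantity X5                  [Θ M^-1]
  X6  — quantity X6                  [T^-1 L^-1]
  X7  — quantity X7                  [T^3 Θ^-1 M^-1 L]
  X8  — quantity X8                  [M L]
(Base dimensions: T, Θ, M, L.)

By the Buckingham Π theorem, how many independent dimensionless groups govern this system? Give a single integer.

Exponent matrix [T,Θ,M,L] × [X1,X2,X3,X4,X5,X6,X7,X8]:
  T: [-3  0 -2 -1  0 -1  3  0]
  Θ: [ 1  0  1  1  1  0 -1  0]
  M: [ 1 -1  1  0 -1  0 -1  1]
  L: [-1 -1  0  0  0 -1  1  1]
Echelon form has 3 nonzero rows (pivots: X1,X2,X3)
8 vars − rank 3 = 5 Π groups

5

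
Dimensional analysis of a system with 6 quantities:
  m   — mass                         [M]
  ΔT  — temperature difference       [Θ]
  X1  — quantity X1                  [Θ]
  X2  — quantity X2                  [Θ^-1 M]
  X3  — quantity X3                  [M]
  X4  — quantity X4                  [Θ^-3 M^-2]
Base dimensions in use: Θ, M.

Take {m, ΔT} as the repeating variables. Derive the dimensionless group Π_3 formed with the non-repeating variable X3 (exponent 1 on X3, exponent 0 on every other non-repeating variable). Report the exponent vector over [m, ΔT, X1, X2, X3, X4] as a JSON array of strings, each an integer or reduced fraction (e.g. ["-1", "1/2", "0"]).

Write exponents as rows Θ,M / cols m,ΔT,X1,X2,X3,X4:
  Θ: [ 0  1  1 -1  0 -3]
  M: [ 1  0  0  1  1 -2]
Echelon form has 2 nonzero rows (pivots: m,ΔT)
Pivot set = {m,ΔT}, free = {X1,X2,X3,X4}
RREF:
  r0: [   1    0    0    1    1   -2]
  r1: [   0    1    1   -1    0   -3]
Fix exponent of X3 at 1, X1 at 0, X2 at 0, X4 at 0; solve each RREF row for its pivot's exponent:
  r0: exp(m) + (1)·1 = 0 ⇒ exp(m) = -1
  r1: exp(ΔT) + (0)·1 = 0 ⇒ exp(ΔT) = 0
Π_3 = m^-1 · X3

["-1", "0", "0", "0", "1", "0"]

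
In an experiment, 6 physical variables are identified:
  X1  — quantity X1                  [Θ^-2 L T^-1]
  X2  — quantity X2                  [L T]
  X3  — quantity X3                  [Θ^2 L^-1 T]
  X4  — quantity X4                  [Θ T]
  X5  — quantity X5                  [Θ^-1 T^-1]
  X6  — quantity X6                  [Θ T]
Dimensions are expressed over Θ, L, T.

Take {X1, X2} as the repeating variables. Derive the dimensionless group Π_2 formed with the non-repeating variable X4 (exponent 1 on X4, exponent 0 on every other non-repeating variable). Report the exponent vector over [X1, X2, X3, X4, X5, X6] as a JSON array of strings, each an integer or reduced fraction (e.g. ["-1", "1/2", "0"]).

["1/2", "-1/2", "0", "1", "0", "0"]

Dimensional matrix (Θ×L×T by X1×X2×X3×X4×X5×X6):
  Θ: [-2  0  2  1 -1  1]
  L: [ 1  1 -1  0  0  0]
  T: [-1  1  1  1 -1  1]
Row reduction gives pivot columns X1,X2; rank = 2
Repeat: X1,X2; free: X3,X4,X5,X6
RREF:
  r0: [   1    0   -1 -1/2  1/2 -1/2]
  r1: [   0    1    0  1/2 -1/2  1/2]
  r2: [   0    0    0    0    0    0]
Fix exponent of X4 at 1, X3 at 0, X5 at 0, X6 at 0; solve each RREF row for its pivot's exponent:
  r0: exp(X1) + (-1/2)·1 = 0 ⇒ exp(X1) = 1/2
  r1: exp(X2) + (1/2)·1 = 0 ⇒ exp(X2) = -1/2
Π_2 = X1^(1/2) · X2^(-1/2) · X4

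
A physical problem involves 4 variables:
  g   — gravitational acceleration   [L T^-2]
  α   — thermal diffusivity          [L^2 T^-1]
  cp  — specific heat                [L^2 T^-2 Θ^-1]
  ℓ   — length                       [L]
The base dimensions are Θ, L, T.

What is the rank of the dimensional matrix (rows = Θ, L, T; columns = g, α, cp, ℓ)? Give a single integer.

Exponent matrix [Θ,L,T] × [g,α,cp,ℓ]:
  Θ: [ 0  0 -1  0]
  L: [ 1  2  2  1]
  T: [-2 -1 -2  0]
Row reduction gives pivot columns g,α,cp; rank = 3

3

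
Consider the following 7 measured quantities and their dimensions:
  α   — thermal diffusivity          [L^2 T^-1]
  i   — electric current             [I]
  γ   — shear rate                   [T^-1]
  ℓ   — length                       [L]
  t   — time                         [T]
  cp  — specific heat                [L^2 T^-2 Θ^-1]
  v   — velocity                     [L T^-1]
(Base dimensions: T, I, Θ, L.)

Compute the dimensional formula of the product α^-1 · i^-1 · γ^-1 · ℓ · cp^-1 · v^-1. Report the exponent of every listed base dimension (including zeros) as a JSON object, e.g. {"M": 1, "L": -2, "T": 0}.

{"T": 5, "I": -1, "Θ": 1, "L": -4}

Write exponents as rows T,I,Θ,L / cols α,i,γ,ℓ,t,cp,v:
  T: [-1  0 -1  0  1 -2 -1]
  I: [ 0  1  0  0  0  0  0]
  Θ: [ 0  0  0  0  0 -1  0]
  L: [ 2  0  0  1  0  2  1]
  [T]: (-1)·-1+(-1)·0+(-1)·-1+(1)·0+(-1)·-2+(-1)·-1 = 5
  [I]: (-1)·0+(-1)·1+(-1)·0+(1)·0+(-1)·0+(-1)·0 = -1
  [Θ]: (-1)·0+(-1)·0+(-1)·0+(1)·0+(-1)·-1+(-1)·0 = 1
  [L]: (-1)·2+(-1)·0+(-1)·0+(1)·1+(-1)·2+(-1)·1 = -4
⇒ T^5 I^-1 Θ L^-4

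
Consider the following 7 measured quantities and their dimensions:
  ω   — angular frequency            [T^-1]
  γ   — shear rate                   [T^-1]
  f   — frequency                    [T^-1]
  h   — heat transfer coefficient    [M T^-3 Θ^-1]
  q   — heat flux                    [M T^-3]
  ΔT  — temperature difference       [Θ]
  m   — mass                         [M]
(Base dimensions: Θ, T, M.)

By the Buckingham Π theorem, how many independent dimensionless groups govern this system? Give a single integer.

4

Exponent matrix [Θ,T,M] × [ω,γ,f,h,q,ΔT,m]:
  Θ: [ 0  0  0 -1  0  1  0]
  T: [-1 -1 -1 -3 -3  0  0]
  M: [ 0  0  0  1  1  0  1]
Echelon form has 3 nonzero rows (pivots: ω,h,q)
7 vars − rank 3 = 4 Π groups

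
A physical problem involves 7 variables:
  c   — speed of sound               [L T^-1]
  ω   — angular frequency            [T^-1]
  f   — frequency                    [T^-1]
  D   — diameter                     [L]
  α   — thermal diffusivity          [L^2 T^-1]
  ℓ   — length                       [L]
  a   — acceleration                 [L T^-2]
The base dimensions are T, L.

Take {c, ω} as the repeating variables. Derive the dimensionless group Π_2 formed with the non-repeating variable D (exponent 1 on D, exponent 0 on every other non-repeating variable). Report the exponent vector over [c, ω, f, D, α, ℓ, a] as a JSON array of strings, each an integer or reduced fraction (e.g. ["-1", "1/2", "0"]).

["-1", "1", "0", "1", "0", "0", "0"]

Exponent matrix [T,L] × [c,ω,f,D,α,ℓ,a]:
  T: [-1 -1 -1  0 -1  0 -2]
  L: [ 1  0  0  1  2  1  1]
Echelon form has 2 nonzero rows (pivots: c,ω)
Pivot set = {c,ω}, free = {f,D,α,ℓ,a}
RREF:
  r0: [   1    0    0    1    2    1    1]
  r1: [   0    1    1   -1   -1   -1    1]
Fix exponent of D at 1, f at 0, α at 0, ℓ at 0, a at 0; solve each RREF row for its pivot's exponent:
  r0: exp(c) + (1)·1 = 0 ⇒ exp(c) = -1
  r1: exp(ω) + (-1)·1 = 0 ⇒ exp(ω) = 1
Π_2 = c^-1 · ω · D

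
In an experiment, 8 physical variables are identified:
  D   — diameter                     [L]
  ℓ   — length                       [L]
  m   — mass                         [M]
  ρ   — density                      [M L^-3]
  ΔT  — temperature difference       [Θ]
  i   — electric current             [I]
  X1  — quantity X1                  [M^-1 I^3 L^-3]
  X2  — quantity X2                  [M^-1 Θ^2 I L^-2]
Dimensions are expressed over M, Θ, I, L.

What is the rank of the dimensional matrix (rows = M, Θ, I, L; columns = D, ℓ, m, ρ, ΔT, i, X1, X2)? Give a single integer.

4

Exponent matrix [M,Θ,I,L] × [D,ℓ,m,ρ,ΔT,i,X1,X2]:
  M: [ 0  0  1  1  0  0 -1 -1]
  Θ: [ 0  0  0  0  1  0  0  2]
  I: [ 0  0  0  0  0  1  3  1]
  L: [ 1  1  0 -3  0  0 -3 -2]
Echelon form has 4 nonzero rows (pivots: D,m,ΔT,i)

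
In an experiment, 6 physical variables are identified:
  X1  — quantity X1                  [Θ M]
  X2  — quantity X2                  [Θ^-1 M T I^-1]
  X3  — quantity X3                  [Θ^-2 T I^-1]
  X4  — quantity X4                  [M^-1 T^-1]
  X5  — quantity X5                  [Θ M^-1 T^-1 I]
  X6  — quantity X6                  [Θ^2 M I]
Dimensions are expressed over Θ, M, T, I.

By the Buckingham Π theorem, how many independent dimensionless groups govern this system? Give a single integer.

3

Exponent matrix [Θ,M,T,I] × [X1,X2,X3,X4,X5,X6]:
  Θ: [ 1 -1 -2  0  1  2]
  M: [ 1  1  0 -1 -1  1]
  T: [ 0  1  1 -1 -1  0]
  I: [ 0 -1 -1  0  1  1]
RREF → pivots at {X1,X2,X4} ⇒ r = 3
n=6, r=3 ⇒ 3 dimensionless groups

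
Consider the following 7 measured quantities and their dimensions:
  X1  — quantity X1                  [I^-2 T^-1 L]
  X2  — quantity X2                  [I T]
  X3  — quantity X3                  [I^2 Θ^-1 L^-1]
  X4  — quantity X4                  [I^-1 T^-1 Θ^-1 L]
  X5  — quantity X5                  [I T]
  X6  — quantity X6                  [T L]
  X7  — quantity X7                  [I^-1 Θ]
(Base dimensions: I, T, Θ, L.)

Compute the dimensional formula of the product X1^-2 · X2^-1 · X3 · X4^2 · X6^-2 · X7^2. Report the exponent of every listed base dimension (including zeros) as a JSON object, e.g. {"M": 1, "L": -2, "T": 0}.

{"I": 1, "T": -3, "Θ": -1, "L": -3}

Dimensional matrix (I×T×Θ×L by X1×X2×X3×X4×X5×X6×X7):
  I: [-2  1  2 -1  1  0 -1]
  T: [-1  1  0 -1  1  1  0]
  Θ: [ 0  0 -1 -1  0  0  1]
  L: [ 1  0 -1  1  0  1  0]
  [I]: (-2)·-2+(-1)·1+(1)·2+(2)·-1+(-2)·0+(2)·-1 = 1
  [T]: (-2)·-1+(-1)·1+(1)·0+(2)·-1+(-2)·1+(2)·0 = -3
  [Θ]: (-2)·0+(-1)·0+(1)·-1+(2)·-1+(-2)·0+(2)·1 = -1
  [L]: (-2)·1+(-1)·0+(1)·-1+(2)·1+(-2)·1+(2)·0 = -3
⇒ I T^-3 Θ^-1 L^-3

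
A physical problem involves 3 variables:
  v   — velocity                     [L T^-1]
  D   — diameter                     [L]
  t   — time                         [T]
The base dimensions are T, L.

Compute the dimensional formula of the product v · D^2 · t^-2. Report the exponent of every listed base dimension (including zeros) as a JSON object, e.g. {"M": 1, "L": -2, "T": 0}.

Exponent matrix [T,L] × [v,D,t]:
  T: [-1  0  1]
  L: [ 1  1  0]
  [T]: (1)·-1+(2)·0+(-2)·1 = -3
  [L]: (1)·1+(2)·1+(-2)·0 = 3
⇒ T^-3 L^3

{"T": -3, "L": 3}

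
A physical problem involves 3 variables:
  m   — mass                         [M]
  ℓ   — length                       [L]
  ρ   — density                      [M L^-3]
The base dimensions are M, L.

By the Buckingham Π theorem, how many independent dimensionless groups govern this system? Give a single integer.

1

Dimensional matrix (M×L by m×ℓ×ρ):
  M: [ 1  0  1]
  L: [ 0  1 -3]
Row reduction gives pivot columns m,ℓ; rank = 2
Π count = n − r = 3 − 2 = 1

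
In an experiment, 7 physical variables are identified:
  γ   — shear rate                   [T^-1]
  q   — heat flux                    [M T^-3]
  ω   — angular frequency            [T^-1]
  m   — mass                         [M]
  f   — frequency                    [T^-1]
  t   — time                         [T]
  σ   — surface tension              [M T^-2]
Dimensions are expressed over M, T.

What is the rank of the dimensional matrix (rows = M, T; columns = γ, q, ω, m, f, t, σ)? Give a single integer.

2

Dimensional matrix (M×T by γ×q×ω×m×f×t×σ):
  M: [ 0  1  0  1  0  0  1]
  T: [-1 -3 -1  0 -1  1 -2]
RREF → pivots at {γ,q} ⇒ r = 2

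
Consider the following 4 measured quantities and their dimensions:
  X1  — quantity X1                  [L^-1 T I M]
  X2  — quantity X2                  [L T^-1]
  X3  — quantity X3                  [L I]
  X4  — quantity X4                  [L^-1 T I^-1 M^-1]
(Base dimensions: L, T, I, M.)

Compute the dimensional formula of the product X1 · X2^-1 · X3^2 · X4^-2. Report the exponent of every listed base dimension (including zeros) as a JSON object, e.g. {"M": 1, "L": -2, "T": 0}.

Exponent matrix [L,T,I,M] × [X1,X2,X3,X4]:
  L: [-1  1  1 -1]
  T: [ 1 -1  0  1]
  I: [ 1  0  1 -1]
  M: [ 1  0  0 -1]
  [L]: (1)·-1+(-1)·1+(2)·1+(-2)·-1 = 2
  [T]: (1)·1+(-1)·-1+(2)·0+(-2)·1 = 0
  [I]: (1)·1+(-1)·0+(2)·1+(-2)·-1 = 5
  [M]: (1)·1+(-1)·0+(2)·0+(-2)·-1 = 3
⇒ L^2 I^5 M^3

{"L": 2, "T": 0, "I": 5, "M": 3}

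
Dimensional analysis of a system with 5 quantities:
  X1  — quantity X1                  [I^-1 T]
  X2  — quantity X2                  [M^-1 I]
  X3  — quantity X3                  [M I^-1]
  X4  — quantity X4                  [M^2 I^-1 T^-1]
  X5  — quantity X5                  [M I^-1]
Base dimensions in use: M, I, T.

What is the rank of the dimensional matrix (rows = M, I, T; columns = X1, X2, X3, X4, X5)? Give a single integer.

Dimensional matrix (M×I×T by X1×X2×X3×X4×X5):
  M: [ 0 -1  1  2  1]
  I: [-1  1 -1 -1 -1]
  T: [ 1  0  0 -1  0]
Echelon form has 2 nonzero rows (pivots: X1,X2)

2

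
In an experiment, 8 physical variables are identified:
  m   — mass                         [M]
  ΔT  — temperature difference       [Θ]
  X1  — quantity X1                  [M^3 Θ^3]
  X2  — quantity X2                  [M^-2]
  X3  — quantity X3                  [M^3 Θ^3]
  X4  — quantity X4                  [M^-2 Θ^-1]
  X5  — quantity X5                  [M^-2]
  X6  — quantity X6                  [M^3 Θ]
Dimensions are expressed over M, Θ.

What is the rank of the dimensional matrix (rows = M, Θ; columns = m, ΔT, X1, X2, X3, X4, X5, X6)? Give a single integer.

Write exponents as rows M,Θ / cols m,ΔT,X1,X2,X3,X4,X5,X6:
  M: [ 1  0  3 -2  3 -2 -2  3]
  Θ: [ 0  1  3  0  3 -1  0  1]
Echelon form has 2 nonzero rows (pivots: m,ΔT)

2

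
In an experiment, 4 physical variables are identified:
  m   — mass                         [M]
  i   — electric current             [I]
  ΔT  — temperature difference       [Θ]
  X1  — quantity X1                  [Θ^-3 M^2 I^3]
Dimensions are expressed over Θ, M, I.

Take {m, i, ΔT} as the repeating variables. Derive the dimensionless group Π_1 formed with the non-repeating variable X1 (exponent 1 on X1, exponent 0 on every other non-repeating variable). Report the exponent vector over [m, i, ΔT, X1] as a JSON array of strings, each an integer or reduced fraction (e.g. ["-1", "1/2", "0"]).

Dimensional matrix (Θ×M×I by m×i×ΔT×X1):
  Θ: [ 0  0  1 -3]
  M: [ 1  0  0  2]
  I: [ 0  1  0  3]
Row reduction gives pivot columns m,i,ΔT; rank = 3
Pivot set = {m,i,ΔT}, free = {X1}
RREF:
  r0: [   1    0    0    2]
  r1: [   0    1    0    3]
  r2: [   0    0    1   -3]
Fix exponent of X1 at 1; solve each RREF row for its pivot's exponent:
  r0: exp(m) + (2)·1 = 0 ⇒ exp(m) = -2
  r1: exp(i) + (3)·1 = 0 ⇒ exp(i) = -3
  r2: exp(ΔT) + (-3)·1 = 0 ⇒ exp(ΔT) = 3
Π_1 = m^-2 · i^-3 · ΔT^3 · X1

["-2", "-3", "3", "1"]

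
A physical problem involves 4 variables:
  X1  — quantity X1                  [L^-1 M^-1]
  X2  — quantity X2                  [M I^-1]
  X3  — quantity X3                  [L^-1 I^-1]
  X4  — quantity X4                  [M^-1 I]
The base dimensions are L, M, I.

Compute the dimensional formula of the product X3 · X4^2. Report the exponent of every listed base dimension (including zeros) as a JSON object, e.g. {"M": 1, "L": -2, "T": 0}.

Write exponents as rows L,M,I / cols X1,X2,X3,X4:
  L: [-1  0 -1  0]
  M: [-1  1  0 -1]
  I: [ 0 -1 -1  1]
  [L]: (1)·-1+(2)·0 = -1
  [M]: (1)·0+(2)·-1 = -2
  [I]: (1)·-1+(2)·1 = 1
⇒ L^-1 M^-2 I

{"L": -1, "M": -2, "I": 1}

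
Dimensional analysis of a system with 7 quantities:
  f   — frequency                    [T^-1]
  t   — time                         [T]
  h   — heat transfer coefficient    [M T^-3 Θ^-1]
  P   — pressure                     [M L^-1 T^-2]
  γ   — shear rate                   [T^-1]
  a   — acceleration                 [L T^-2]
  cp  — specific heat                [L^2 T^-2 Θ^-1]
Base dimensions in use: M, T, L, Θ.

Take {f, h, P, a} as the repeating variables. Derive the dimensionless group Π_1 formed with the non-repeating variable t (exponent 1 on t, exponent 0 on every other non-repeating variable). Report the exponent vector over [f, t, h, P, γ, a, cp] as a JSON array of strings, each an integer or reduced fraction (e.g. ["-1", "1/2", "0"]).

["1", "1", "0", "0", "0", "0", "0"]

Dimensional matrix (M×T×L×Θ by f×t×h×P×γ×a×cp):
  M: [ 0  0  1  1  0  0  0]
  T: [-1  1 -3 -2 -1 -2 -2]
  L: [ 0  0  0 -1  0  1  2]
  Θ: [ 0  0 -1  0  0  0 -1]
RREF → pivots at {f,h,P,a} ⇒ r = 4
Repeat: f,h,P,a; free: t,γ,cp
RREF:
  r0: [   1   -1    0    0    1    0   -1]
  r1: [   0    0    1    0    0    0    1]
  r2: [   0    0    0    1    0    0   -1]
  r3: [   0    0    0    0    0    1    1]
Fix exponent of t at 1, γ at 0, cp at 0; solve each RREF row for its pivot's exponent:
  r0: exp(f) + (-1)·1 = 0 ⇒ exp(f) = 1
  r1: exp(h) + (0)·1 = 0 ⇒ exp(h) = 0
  r2: exp(P) + (0)·1 = 0 ⇒ exp(P) = 0
  r3: exp(a) + (0)·1 = 0 ⇒ exp(a) = 0
Π_1 = f · t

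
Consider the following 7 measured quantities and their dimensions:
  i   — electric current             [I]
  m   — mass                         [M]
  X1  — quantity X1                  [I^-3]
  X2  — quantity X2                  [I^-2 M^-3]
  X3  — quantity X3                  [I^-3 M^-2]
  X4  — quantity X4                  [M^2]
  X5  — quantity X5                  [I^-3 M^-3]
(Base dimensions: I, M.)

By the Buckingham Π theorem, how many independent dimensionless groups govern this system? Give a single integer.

5

Write exponents as rows I,M / cols i,m,X1,X2,X3,X4,X5:
  I: [ 1  0 -3 -2 -3  0 -3]
  M: [ 0  1  0 -3 -2  2 -3]
RREF → pivots at {i,m} ⇒ r = 2
7 vars − rank 2 = 5 Π groups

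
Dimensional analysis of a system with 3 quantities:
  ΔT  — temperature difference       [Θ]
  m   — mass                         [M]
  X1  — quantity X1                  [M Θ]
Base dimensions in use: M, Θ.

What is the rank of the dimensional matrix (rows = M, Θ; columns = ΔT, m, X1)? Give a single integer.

2

Exponent matrix [M,Θ] × [ΔT,m,X1]:
  M: [ 0  1  1]
  Θ: [ 1  0  1]
Echelon form has 2 nonzero rows (pivots: ΔT,m)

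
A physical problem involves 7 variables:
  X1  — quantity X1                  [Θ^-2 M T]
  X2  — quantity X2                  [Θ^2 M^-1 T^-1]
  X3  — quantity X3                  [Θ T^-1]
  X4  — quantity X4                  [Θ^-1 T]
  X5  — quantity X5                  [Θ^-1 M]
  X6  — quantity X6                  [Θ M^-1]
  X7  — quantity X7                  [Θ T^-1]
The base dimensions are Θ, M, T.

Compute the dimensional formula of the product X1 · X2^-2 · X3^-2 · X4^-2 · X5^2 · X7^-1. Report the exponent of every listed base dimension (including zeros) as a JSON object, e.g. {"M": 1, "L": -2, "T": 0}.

Dimensional matrix (Θ×M×T by X1×X2×X3×X4×X5×X6×X7):
  Θ: [-2  2  1 -1 -1  1  1]
  M: [ 1 -1  0  0  1 -1  0]
  T: [ 1 -1 -1  1  0  0 -1]
  [Θ]: (1)·-2+(-2)·2+(-2)·1+(-2)·-1+(2)·-1+(-1)·1 = -9
  [M]: (1)·1+(-2)·-1+(-2)·0+(-2)·0+(2)·1+(-1)·0 = 5
  [T]: (1)·1+(-2)·-1+(-2)·-1+(-2)·1+(2)·0+(-1)·-1 = 4
⇒ Θ^-9 M^5 T^4

{"Θ": -9, "M": 5, "T": 4}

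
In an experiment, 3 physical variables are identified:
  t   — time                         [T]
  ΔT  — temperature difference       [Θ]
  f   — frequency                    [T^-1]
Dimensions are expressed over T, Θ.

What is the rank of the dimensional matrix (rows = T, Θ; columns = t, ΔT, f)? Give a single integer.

Exponent matrix [T,Θ] × [t,ΔT,f]:
  T: [ 1  0 -1]
  Θ: [ 0  1  0]
Echelon form has 2 nonzero rows (pivots: t,ΔT)

2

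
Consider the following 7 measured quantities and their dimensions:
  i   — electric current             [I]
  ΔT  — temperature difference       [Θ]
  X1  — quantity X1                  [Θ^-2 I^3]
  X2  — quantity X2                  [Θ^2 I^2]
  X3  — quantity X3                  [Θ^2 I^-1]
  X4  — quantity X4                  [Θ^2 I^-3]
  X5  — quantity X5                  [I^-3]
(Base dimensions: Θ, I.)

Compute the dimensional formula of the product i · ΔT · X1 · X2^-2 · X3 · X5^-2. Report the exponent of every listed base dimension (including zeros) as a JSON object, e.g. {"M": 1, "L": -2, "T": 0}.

Dimensional matrix (Θ×I by i×ΔT×X1×X2×X3×X4×X5):
  Θ: [ 0  1 -2  2  2  2  0]
  I: [ 1  0  3  2 -1 -3 -3]
  [Θ]: (1)·0+(1)·1+(1)·-2+(-2)·2+(1)·2+(-2)·0 = -3
  [I]: (1)·1+(1)·0+(1)·3+(-2)·2+(1)·-1+(-2)·-3 = 5
⇒ Θ^-3 I^5

{"Θ": -3, "I": 5}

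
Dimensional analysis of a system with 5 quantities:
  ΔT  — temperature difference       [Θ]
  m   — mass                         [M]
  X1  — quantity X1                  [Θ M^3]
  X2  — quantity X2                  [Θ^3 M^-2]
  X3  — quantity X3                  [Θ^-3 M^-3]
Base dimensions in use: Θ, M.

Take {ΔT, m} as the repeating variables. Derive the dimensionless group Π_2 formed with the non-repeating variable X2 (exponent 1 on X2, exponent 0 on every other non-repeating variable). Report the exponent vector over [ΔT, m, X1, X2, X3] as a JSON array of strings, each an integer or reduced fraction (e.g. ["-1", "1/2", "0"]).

Exponent matrix [Θ,M] × [ΔT,m,X1,X2,X3]:
  Θ: [ 1  0  1  3 -3]
  M: [ 0  1  3 -2 -3]
Row reduction gives pivot columns ΔT,m; rank = 2
Repeat: ΔT,m; free: X1,X2,X3
RREF:
  r0: [   1    0    1    3   -3]
  r1: [   0    1    3   -2   -3]
Fix exponent of X2 at 1, X1 at 0, X3 at 0; solve each RREF row for its pivot's exponent:
  r0: exp(ΔT) + (3)·1 = 0 ⇒ exp(ΔT) = -3
  r1: exp(m) + (-2)·1 = 0 ⇒ exp(m) = 2
Π_2 = ΔT^-3 · m^2 · X2

["-3", "2", "0", "1", "0"]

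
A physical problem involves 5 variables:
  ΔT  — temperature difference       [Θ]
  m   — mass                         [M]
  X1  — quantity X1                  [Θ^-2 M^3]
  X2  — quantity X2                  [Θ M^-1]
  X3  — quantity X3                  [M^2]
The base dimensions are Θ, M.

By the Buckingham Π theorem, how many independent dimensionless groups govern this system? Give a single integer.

3

Exponent matrix [Θ,M] × [ΔT,m,X1,X2,X3]:
  Θ: [ 1  0 -2  1  0]
  M: [ 0  1  3 -1  2]
RREF → pivots at {ΔT,m} ⇒ r = 2
n=5, r=2 ⇒ 3 dimensionless groups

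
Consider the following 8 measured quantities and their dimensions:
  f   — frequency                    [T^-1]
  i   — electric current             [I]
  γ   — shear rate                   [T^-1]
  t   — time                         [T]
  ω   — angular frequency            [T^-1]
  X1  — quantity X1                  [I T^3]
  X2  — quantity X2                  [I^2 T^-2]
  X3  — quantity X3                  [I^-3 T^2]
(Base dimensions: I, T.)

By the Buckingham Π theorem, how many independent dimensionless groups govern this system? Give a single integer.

Exponent matrix [I,T] × [f,i,γ,t,ω,X1,X2,X3]:
  I: [ 0  1  0  0  0  1  2 -3]
  T: [-1  0 -1  1 -1  3 -2  2]
Echelon form has 2 nonzero rows (pivots: f,i)
Π count = n − r = 8 − 2 = 6

6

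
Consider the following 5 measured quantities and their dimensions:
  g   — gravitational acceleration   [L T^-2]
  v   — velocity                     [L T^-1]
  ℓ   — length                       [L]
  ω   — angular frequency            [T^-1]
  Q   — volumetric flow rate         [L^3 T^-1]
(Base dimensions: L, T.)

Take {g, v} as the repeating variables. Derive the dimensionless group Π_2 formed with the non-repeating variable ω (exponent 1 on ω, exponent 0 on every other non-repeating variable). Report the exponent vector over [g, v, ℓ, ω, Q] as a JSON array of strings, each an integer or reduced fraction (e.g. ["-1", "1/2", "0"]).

["-1", "1", "0", "1", "0"]

Exponent matrix [L,T] × [g,v,ℓ,ω,Q]:
  L: [ 1  1  1  0  3]
  T: [-2 -1  0 -1 -1]
Row reduction gives pivot columns g,v; rank = 2
Repeat: g,v; free: ℓ,ω,Q
RREF:
  r0: [   1    0   -1    1   -2]
  r1: [   0    1    2   -1    5]
Fix exponent of ω at 1, ℓ at 0, Q at 0; solve each RREF row for its pivot's exponent:
  r0: exp(g) + (1)·1 = 0 ⇒ exp(g) = -1
  r1: exp(v) + (-1)·1 = 0 ⇒ exp(v) = 1
Π_2 = g^-1 · v · ω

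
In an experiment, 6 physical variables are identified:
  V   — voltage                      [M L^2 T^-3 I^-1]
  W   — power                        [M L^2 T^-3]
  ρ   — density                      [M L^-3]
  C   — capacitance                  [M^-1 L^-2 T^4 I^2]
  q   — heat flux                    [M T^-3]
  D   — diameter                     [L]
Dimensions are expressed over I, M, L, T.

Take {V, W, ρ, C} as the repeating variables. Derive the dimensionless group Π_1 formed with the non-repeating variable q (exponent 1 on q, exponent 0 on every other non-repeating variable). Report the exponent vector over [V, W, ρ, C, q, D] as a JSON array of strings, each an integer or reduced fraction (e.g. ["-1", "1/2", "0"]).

Write exponents as rows I,M,L,T / cols V,W,ρ,C,q,D:
  I: [-1  0  0  2  0  0]
  M: [ 1  1  1 -1  1  0]
  L: [ 2  2 -3 -2  0  1]
  T: [-3 -3  0  4 -3  0]
Echelon form has 4 nonzero rows (pivots: V,W,ρ,C)
Repeat: V,W,ρ,C; free: q,D
RREF:
  r0: [   1    0    0    0 -12/5  6/5]
  r1: [   0    1    0    0  9/5 -2/5]
  r2: [   0    0    1    0  2/5 -1/5]
  r3: [   0    0    0    1 -6/5  3/5]
Fix exponent of q at 1, D at 0; solve each RREF row for its pivot's exponent:
  r0: exp(V) + (-12/5)·1 = 0 ⇒ exp(V) = 12/5
  r1: exp(W) + (9/5)·1 = 0 ⇒ exp(W) = -9/5
  r2: exp(ρ) + (2/5)·1 = 0 ⇒ exp(ρ) = -2/5
  r3: exp(C) + (-6/5)·1 = 0 ⇒ exp(C) = 6/5
Π_1 = V^(12/5) · W^(-9/5) · ρ^(-2/5) · C^(6/5) · q

["12/5", "-9/5", "-2/5", "6/5", "1", "0"]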